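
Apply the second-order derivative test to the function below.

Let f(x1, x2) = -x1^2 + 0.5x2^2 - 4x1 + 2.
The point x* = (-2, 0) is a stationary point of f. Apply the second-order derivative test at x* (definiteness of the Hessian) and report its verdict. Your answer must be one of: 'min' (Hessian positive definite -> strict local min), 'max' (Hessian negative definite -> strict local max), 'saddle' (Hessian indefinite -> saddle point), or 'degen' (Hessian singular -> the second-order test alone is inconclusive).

Compute the Hessian H = grad^2 f:
  H = [[-2, 0], [0, 1]]
Verify stationarity: grad f(x*) = H x* + g = (0, 0).
Eigenvalues of H: -2, 1.
Eigenvalues have mixed signs, so H is indefinite -> x* is a saddle point.

saddle


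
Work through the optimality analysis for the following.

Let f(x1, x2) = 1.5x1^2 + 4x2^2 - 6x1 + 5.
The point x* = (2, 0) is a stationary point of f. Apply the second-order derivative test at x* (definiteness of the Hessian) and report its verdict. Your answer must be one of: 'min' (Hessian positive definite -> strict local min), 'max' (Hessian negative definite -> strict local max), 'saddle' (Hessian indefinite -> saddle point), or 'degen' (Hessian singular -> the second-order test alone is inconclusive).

Compute the Hessian H = grad^2 f:
  H = [[3, 0], [0, 8]]
Verify stationarity: grad f(x*) = H x* + g = (0, 0).
Eigenvalues of H: 3, 8.
Both eigenvalues > 0, so H is positive definite -> x* is a strict local min.

min


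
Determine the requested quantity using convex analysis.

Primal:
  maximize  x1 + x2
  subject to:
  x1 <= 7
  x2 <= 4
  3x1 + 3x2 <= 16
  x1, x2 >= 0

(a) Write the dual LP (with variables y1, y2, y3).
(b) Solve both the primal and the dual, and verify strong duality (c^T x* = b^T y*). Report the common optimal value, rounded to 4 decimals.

The standard primal-dual pair for 'max c^T x s.t. A x <= b, x >= 0' is:
  Dual:  min b^T y  s.t.  A^T y >= c,  y >= 0.

So the dual LP is:
  minimize  7y1 + 4y2 + 16y3
  subject to:
    y1 + 3y3 >= 1
    y2 + 3y3 >= 1
    y1, y2, y3 >= 0

Solving the primal: x* = (5.3333, 0).
  primal value c^T x* = 5.3333.
Solving the dual: y* = (0, 0, 0.3333).
  dual value b^T y* = 5.3333.
Strong duality: c^T x* = b^T y*. Confirmed.

5.3333


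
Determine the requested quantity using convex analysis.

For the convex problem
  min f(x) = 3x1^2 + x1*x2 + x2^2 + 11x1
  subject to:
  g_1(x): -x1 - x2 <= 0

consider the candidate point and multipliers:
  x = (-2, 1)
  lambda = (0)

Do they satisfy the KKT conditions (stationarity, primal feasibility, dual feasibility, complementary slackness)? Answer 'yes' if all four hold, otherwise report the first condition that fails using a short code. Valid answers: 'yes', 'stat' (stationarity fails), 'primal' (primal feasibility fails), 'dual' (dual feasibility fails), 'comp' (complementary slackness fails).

Gradient of f: grad f(x) = Q x + c = (0, 0)
Constraint values g_i(x) = a_i^T x - b_i:
  g_1((-2, 1)) = 1
Stationarity residual: grad f(x) + sum_i lambda_i a_i = (0, 0)
  -> stationarity OK
Primal feasibility (all g_i <= 0): FAILS
Dual feasibility (all lambda_i >= 0): OK
Complementary slackness (lambda_i * g_i(x) = 0 for all i): OK

Verdict: the first failing condition is primal_feasibility -> primal.

primal


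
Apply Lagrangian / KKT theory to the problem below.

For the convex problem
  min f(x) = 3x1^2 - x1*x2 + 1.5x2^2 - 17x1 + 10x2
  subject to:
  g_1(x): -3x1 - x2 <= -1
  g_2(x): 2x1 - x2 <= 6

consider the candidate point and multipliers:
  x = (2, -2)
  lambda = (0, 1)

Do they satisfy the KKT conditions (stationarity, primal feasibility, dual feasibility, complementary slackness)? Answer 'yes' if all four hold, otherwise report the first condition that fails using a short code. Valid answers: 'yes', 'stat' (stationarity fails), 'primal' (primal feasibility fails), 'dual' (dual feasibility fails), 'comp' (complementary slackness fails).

Gradient of f: grad f(x) = Q x + c = (-3, 2)
Constraint values g_i(x) = a_i^T x - b_i:
  g_1((2, -2)) = -3
  g_2((2, -2)) = 0
Stationarity residual: grad f(x) + sum_i lambda_i a_i = (-1, 1)
  -> stationarity FAILS
Primal feasibility (all g_i <= 0): OK
Dual feasibility (all lambda_i >= 0): OK
Complementary slackness (lambda_i * g_i(x) = 0 for all i): OK

Verdict: the first failing condition is stationarity -> stat.

stat


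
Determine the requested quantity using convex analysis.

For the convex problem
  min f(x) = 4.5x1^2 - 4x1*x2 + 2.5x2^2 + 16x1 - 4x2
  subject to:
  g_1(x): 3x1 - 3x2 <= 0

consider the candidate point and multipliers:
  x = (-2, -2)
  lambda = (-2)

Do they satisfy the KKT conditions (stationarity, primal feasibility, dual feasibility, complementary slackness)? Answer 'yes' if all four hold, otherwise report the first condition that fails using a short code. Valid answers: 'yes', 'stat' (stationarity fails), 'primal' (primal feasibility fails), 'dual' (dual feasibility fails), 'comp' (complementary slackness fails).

Gradient of f: grad f(x) = Q x + c = (6, -6)
Constraint values g_i(x) = a_i^T x - b_i:
  g_1((-2, -2)) = 0
Stationarity residual: grad f(x) + sum_i lambda_i a_i = (0, 0)
  -> stationarity OK
Primal feasibility (all g_i <= 0): OK
Dual feasibility (all lambda_i >= 0): FAILS
Complementary slackness (lambda_i * g_i(x) = 0 for all i): OK

Verdict: the first failing condition is dual_feasibility -> dual.

dual


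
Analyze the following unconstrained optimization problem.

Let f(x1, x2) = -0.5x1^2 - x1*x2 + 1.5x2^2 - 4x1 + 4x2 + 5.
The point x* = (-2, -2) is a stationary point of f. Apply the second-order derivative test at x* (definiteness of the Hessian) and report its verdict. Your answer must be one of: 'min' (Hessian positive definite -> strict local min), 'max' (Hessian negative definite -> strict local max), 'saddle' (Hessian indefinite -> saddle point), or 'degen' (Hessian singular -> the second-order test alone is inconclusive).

Compute the Hessian H = grad^2 f:
  H = [[-1, -1], [-1, 3]]
Verify stationarity: grad f(x*) = H x* + g = (0, 0).
Eigenvalues of H: -1.2361, 3.2361.
Eigenvalues have mixed signs, so H is indefinite -> x* is a saddle point.

saddle


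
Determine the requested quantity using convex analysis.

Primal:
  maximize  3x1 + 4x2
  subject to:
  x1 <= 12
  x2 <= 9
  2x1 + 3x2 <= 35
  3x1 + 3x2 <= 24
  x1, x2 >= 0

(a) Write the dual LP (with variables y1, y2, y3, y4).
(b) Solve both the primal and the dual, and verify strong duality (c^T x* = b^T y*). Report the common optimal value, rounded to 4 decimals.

The standard primal-dual pair for 'max c^T x s.t. A x <= b, x >= 0' is:
  Dual:  min b^T y  s.t.  A^T y >= c,  y >= 0.

So the dual LP is:
  minimize  12y1 + 9y2 + 35y3 + 24y4
  subject to:
    y1 + 2y3 + 3y4 >= 3
    y2 + 3y3 + 3y4 >= 4
    y1, y2, y3, y4 >= 0

Solving the primal: x* = (0, 8).
  primal value c^T x* = 32.
Solving the dual: y* = (0, 0, 0, 1.3333).
  dual value b^T y* = 32.
Strong duality: c^T x* = b^T y*. Confirmed.

32


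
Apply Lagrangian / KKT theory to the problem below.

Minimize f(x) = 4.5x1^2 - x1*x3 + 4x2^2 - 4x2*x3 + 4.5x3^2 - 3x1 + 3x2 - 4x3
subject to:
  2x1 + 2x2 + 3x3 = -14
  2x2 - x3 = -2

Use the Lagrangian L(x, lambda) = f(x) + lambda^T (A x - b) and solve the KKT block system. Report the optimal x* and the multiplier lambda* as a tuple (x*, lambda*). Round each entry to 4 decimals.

Form the Lagrangian:
  L(x, lambda) = (1/2) x^T Q x + c^T x + lambda^T (A x - b)
Stationarity (grad_x L = 0): Q x + c + A^T lambda = 0.
Primal feasibility: A x = b.

This gives the KKT block system:
  [ Q   A^T ] [ x     ]   [-c ]
  [ A    0  ] [ lambda ] = [ b ]

Solving the linear system:
  x*      = (-1, -2.25, -2.5)
  lambda* = (4.75, -2.25)
  f(x*)   = 34.125

x* = (-1, -2.25, -2.5), lambda* = (4.75, -2.25)


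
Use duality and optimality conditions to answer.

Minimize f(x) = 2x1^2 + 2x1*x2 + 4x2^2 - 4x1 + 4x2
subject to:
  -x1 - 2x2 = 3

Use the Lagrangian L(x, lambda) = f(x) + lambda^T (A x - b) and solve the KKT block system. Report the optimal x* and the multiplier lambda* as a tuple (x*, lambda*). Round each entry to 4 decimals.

Form the Lagrangian:
  L(x, lambda) = (1/2) x^T Q x + c^T x + lambda^T (A x - b)
Stationarity (grad_x L = 0): Q x + c + A^T lambda = 0.
Primal feasibility: A x = b.

This gives the KKT block system:
  [ Q   A^T ] [ x     ]   [-c ]
  [ A    0  ] [ lambda ] = [ b ]

Solving the linear system:
  x*      = (0.75, -1.875)
  lambda* = (-4.75)
  f(x*)   = 1.875

x* = (0.75, -1.875), lambda* = (-4.75)


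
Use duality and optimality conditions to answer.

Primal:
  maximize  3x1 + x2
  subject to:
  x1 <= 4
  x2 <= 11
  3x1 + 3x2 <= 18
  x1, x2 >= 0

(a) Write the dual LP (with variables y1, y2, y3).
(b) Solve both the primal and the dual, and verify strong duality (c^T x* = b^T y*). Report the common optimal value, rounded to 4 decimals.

The standard primal-dual pair for 'max c^T x s.t. A x <= b, x >= 0' is:
  Dual:  min b^T y  s.t.  A^T y >= c,  y >= 0.

So the dual LP is:
  minimize  4y1 + 11y2 + 18y3
  subject to:
    y1 + 3y3 >= 3
    y2 + 3y3 >= 1
    y1, y2, y3 >= 0

Solving the primal: x* = (4, 2).
  primal value c^T x* = 14.
Solving the dual: y* = (2, 0, 0.3333).
  dual value b^T y* = 14.
Strong duality: c^T x* = b^T y*. Confirmed.

14


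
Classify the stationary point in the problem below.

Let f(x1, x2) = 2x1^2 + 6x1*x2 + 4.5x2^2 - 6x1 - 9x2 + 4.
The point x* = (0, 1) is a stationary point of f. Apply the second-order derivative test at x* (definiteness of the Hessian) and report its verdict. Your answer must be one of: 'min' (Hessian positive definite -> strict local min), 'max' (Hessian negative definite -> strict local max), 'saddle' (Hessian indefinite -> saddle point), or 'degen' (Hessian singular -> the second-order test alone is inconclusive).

Compute the Hessian H = grad^2 f:
  H = [[4, 6], [6, 9]]
Verify stationarity: grad f(x*) = H x* + g = (0, 0).
Eigenvalues of H: 0, 13.
H has a zero eigenvalue (singular; positive semidefinite but not definite), so H is neither positive definite, negative definite, nor indefinite. The second-order test alone is inconclusive -> degen.
(Indeed, f is constant along the null direction of H through x*, so x* is not a strict local extremum.)

degen


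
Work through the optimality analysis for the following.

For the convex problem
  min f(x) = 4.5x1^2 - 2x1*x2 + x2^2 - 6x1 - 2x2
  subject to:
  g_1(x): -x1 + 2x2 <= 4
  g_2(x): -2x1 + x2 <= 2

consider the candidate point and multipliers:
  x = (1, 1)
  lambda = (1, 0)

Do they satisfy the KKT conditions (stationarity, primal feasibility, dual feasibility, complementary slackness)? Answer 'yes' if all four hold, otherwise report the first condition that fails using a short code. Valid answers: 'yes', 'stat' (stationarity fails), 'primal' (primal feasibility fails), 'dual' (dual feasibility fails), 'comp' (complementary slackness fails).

Gradient of f: grad f(x) = Q x + c = (1, -2)
Constraint values g_i(x) = a_i^T x - b_i:
  g_1((1, 1)) = -3
  g_2((1, 1)) = -3
Stationarity residual: grad f(x) + sum_i lambda_i a_i = (0, 0)
  -> stationarity OK
Primal feasibility (all g_i <= 0): OK
Dual feasibility (all lambda_i >= 0): OK
Complementary slackness (lambda_i * g_i(x) = 0 for all i): FAILS

Verdict: the first failing condition is complementary_slackness -> comp.

comp


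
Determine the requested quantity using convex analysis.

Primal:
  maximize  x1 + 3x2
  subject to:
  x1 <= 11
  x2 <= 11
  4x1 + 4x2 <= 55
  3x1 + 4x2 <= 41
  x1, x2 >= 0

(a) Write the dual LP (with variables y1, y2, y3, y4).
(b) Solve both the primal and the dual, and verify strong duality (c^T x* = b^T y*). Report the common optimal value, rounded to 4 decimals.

The standard primal-dual pair for 'max c^T x s.t. A x <= b, x >= 0' is:
  Dual:  min b^T y  s.t.  A^T y >= c,  y >= 0.

So the dual LP is:
  minimize  11y1 + 11y2 + 55y3 + 41y4
  subject to:
    y1 + 4y3 + 3y4 >= 1
    y2 + 4y3 + 4y4 >= 3
    y1, y2, y3, y4 >= 0

Solving the primal: x* = (0, 10.25).
  primal value c^T x* = 30.75.
Solving the dual: y* = (0, 0, 0, 0.75).
  dual value b^T y* = 30.75.
Strong duality: c^T x* = b^T y*. Confirmed.

30.75


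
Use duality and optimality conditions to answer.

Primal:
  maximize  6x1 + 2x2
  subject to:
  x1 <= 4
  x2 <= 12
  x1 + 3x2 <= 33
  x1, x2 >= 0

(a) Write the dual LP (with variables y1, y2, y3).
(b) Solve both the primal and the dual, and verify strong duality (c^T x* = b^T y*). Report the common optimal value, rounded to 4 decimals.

The standard primal-dual pair for 'max c^T x s.t. A x <= b, x >= 0' is:
  Dual:  min b^T y  s.t.  A^T y >= c,  y >= 0.

So the dual LP is:
  minimize  4y1 + 12y2 + 33y3
  subject to:
    y1 + y3 >= 6
    y2 + 3y3 >= 2
    y1, y2, y3 >= 0

Solving the primal: x* = (4, 9.6667).
  primal value c^T x* = 43.3333.
Solving the dual: y* = (5.3333, 0, 0.6667).
  dual value b^T y* = 43.3333.
Strong duality: c^T x* = b^T y*. Confirmed.

43.3333


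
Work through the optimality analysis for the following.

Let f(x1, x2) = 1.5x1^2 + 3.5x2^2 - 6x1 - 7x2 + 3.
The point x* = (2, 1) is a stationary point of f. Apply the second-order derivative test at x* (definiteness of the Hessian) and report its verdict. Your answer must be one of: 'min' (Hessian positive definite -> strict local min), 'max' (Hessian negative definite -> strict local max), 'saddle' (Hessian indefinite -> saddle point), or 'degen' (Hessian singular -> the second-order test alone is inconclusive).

Compute the Hessian H = grad^2 f:
  H = [[3, 0], [0, 7]]
Verify stationarity: grad f(x*) = H x* + g = (0, 0).
Eigenvalues of H: 3, 7.
Both eigenvalues > 0, so H is positive definite -> x* is a strict local min.

min


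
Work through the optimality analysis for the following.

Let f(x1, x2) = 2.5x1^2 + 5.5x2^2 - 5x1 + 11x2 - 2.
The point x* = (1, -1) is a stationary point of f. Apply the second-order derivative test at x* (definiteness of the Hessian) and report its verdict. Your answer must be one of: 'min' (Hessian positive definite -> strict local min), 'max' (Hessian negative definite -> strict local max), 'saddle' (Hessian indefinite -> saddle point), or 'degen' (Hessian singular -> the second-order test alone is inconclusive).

Compute the Hessian H = grad^2 f:
  H = [[5, 0], [0, 11]]
Verify stationarity: grad f(x*) = H x* + g = (0, 0).
Eigenvalues of H: 5, 11.
Both eigenvalues > 0, so H is positive definite -> x* is a strict local min.

min


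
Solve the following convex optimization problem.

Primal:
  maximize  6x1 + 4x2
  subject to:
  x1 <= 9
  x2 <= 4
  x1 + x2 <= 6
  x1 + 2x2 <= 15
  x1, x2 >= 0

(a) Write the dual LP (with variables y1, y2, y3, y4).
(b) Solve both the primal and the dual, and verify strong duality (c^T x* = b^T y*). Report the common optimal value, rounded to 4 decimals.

The standard primal-dual pair for 'max c^T x s.t. A x <= b, x >= 0' is:
  Dual:  min b^T y  s.t.  A^T y >= c,  y >= 0.

So the dual LP is:
  minimize  9y1 + 4y2 + 6y3 + 15y4
  subject to:
    y1 + y3 + y4 >= 6
    y2 + y3 + 2y4 >= 4
    y1, y2, y3, y4 >= 0

Solving the primal: x* = (6, 0).
  primal value c^T x* = 36.
Solving the dual: y* = (0, 0, 6, 0).
  dual value b^T y* = 36.
Strong duality: c^T x* = b^T y*. Confirmed.

36


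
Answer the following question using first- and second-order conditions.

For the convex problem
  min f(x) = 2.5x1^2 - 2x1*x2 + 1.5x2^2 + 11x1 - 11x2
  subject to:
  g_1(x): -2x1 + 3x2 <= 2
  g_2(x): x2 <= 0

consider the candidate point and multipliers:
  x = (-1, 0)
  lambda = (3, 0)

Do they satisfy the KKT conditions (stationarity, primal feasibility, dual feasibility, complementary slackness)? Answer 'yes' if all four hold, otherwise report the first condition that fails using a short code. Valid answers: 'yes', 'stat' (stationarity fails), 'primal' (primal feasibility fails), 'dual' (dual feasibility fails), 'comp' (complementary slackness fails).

Gradient of f: grad f(x) = Q x + c = (6, -9)
Constraint values g_i(x) = a_i^T x - b_i:
  g_1((-1, 0)) = 0
  g_2((-1, 0)) = 0
Stationarity residual: grad f(x) + sum_i lambda_i a_i = (0, 0)
  -> stationarity OK
Primal feasibility (all g_i <= 0): OK
Dual feasibility (all lambda_i >= 0): OK
Complementary slackness (lambda_i * g_i(x) = 0 for all i): OK

Verdict: yes, KKT holds.

yes


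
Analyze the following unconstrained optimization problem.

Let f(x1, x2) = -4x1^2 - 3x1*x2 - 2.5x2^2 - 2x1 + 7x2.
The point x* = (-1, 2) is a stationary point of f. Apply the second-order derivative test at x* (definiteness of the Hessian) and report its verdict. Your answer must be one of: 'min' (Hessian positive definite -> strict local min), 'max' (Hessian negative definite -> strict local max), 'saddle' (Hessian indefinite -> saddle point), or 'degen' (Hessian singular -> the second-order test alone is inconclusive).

Compute the Hessian H = grad^2 f:
  H = [[-8, -3], [-3, -5]]
Verify stationarity: grad f(x*) = H x* + g = (0, 0).
Eigenvalues of H: -9.8541, -3.1459.
Both eigenvalues < 0, so H is negative definite -> x* is a strict local max.

max


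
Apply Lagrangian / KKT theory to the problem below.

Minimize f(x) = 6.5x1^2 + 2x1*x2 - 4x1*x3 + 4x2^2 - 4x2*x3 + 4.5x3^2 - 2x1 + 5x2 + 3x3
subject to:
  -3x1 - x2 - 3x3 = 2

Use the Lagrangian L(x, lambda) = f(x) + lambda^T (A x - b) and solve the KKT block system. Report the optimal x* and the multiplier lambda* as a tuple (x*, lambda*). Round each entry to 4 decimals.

Form the Lagrangian:
  L(x, lambda) = (1/2) x^T Q x + c^T x + lambda^T (A x - b)
Stationarity (grad_x L = 0): Q x + c + A^T lambda = 0.
Primal feasibility: A x = b.

This gives the KKT block system:
  [ Q   A^T ] [ x     ]   [-c ]
  [ A    0  ] [ lambda ] = [ b ]

Solving the linear system:
  x*      = (0.1923, -0.9132, -0.5546)
  lambda* = (0.2974)
  f(x*)   = -3.6046

x* = (0.1923, -0.9132, -0.5546), lambda* = (0.2974)


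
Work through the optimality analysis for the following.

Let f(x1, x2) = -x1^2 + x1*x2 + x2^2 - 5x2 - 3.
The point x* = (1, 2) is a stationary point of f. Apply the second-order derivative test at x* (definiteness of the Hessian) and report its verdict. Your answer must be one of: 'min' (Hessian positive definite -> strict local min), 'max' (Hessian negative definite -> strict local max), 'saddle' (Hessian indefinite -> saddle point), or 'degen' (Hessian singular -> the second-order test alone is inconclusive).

Compute the Hessian H = grad^2 f:
  H = [[-2, 1], [1, 2]]
Verify stationarity: grad f(x*) = H x* + g = (0, 0).
Eigenvalues of H: -2.2361, 2.2361.
Eigenvalues have mixed signs, so H is indefinite -> x* is a saddle point.

saddle


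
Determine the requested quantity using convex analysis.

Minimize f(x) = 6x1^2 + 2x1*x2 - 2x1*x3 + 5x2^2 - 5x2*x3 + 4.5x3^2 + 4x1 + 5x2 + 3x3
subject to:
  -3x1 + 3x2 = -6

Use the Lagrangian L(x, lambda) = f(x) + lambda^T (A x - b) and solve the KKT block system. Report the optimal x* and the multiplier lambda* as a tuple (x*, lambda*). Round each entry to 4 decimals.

Form the Lagrangian:
  L(x, lambda) = (1/2) x^T Q x + c^T x + lambda^T (A x - b)
Stationarity (grad_x L = 0): Q x + c + A^T lambda = 0.
Primal feasibility: A x = b.

This gives the KKT block system:
  [ Q   A^T ] [ x     ]   [-c ]
  [ A    0  ] [ lambda ] = [ b ]

Solving the linear system:
  x*      = (0.2378, -1.7622, -1.2595)
  lambda* = (1.9495)
  f(x*)   = 0.0297

x* = (0.2378, -1.7622, -1.2595), lambda* = (1.9495)


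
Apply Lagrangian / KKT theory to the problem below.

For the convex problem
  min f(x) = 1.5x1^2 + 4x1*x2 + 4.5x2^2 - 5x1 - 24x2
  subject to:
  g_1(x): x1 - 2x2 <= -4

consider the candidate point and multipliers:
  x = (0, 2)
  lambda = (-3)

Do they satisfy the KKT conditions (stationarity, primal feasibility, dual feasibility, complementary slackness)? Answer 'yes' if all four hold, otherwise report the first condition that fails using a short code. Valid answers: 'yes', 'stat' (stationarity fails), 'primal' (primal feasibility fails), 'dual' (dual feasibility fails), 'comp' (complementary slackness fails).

Gradient of f: grad f(x) = Q x + c = (3, -6)
Constraint values g_i(x) = a_i^T x - b_i:
  g_1((0, 2)) = 0
Stationarity residual: grad f(x) + sum_i lambda_i a_i = (0, 0)
  -> stationarity OK
Primal feasibility (all g_i <= 0): OK
Dual feasibility (all lambda_i >= 0): FAILS
Complementary slackness (lambda_i * g_i(x) = 0 for all i): OK

Verdict: the first failing condition is dual_feasibility -> dual.

dual


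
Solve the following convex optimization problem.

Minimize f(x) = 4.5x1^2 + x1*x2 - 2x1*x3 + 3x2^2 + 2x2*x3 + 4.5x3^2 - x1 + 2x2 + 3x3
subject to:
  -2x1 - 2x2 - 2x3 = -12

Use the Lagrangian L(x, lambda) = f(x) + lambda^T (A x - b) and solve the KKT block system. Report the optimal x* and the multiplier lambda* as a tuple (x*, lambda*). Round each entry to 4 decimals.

Form the Lagrangian:
  L(x, lambda) = (1/2) x^T Q x + c^T x + lambda^T (A x - b)
Stationarity (grad_x L = 0): Q x + c + A^T lambda = 0.
Primal feasibility: A x = b.

This gives the KKT block system:
  [ Q   A^T ] [ x     ]   [-c ]
  [ A    0  ] [ lambda ] = [ b ]

Solving the linear system:
  x*      = (2.3944, 1.7324, 1.8732)
  lambda* = (9.2676)
  f(x*)   = 58.9507

x* = (2.3944, 1.7324, 1.8732), lambda* = (9.2676)


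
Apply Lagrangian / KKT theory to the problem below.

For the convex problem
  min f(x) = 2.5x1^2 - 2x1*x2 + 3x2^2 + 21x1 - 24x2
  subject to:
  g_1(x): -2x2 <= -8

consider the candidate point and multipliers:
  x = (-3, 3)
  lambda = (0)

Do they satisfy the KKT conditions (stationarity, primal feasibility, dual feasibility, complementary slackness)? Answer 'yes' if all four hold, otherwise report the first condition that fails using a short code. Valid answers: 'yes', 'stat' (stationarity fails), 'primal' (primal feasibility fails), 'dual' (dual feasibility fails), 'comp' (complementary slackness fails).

Gradient of f: grad f(x) = Q x + c = (0, 0)
Constraint values g_i(x) = a_i^T x - b_i:
  g_1((-3, 3)) = 2
Stationarity residual: grad f(x) + sum_i lambda_i a_i = (0, 0)
  -> stationarity OK
Primal feasibility (all g_i <= 0): FAILS
Dual feasibility (all lambda_i >= 0): OK
Complementary slackness (lambda_i * g_i(x) = 0 for all i): OK

Verdict: the first failing condition is primal_feasibility -> primal.

primal


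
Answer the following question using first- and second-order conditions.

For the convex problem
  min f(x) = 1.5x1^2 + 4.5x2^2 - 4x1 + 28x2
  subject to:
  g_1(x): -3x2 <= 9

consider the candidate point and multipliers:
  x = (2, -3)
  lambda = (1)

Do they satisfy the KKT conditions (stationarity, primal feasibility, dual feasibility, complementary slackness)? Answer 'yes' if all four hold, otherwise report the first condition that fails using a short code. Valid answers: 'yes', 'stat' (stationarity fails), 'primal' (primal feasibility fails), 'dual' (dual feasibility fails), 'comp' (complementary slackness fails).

Gradient of f: grad f(x) = Q x + c = (2, 1)
Constraint values g_i(x) = a_i^T x - b_i:
  g_1((2, -3)) = 0
Stationarity residual: grad f(x) + sum_i lambda_i a_i = (2, -2)
  -> stationarity FAILS
Primal feasibility (all g_i <= 0): OK
Dual feasibility (all lambda_i >= 0): OK
Complementary slackness (lambda_i * g_i(x) = 0 for all i): OK

Verdict: the first failing condition is stationarity -> stat.

stat


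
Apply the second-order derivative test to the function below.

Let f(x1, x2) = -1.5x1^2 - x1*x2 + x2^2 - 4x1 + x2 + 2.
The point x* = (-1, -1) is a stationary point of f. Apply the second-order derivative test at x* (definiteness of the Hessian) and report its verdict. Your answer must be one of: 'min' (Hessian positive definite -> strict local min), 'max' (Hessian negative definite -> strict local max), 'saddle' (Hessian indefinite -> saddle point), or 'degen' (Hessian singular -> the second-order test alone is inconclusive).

Compute the Hessian H = grad^2 f:
  H = [[-3, -1], [-1, 2]]
Verify stationarity: grad f(x*) = H x* + g = (0, 0).
Eigenvalues of H: -3.1926, 2.1926.
Eigenvalues have mixed signs, so H is indefinite -> x* is a saddle point.

saddle


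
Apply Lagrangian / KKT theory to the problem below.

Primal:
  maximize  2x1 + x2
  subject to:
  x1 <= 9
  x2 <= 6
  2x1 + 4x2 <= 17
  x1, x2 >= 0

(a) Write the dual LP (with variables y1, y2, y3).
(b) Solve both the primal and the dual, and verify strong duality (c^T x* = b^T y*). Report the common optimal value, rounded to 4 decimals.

The standard primal-dual pair for 'max c^T x s.t. A x <= b, x >= 0' is:
  Dual:  min b^T y  s.t.  A^T y >= c,  y >= 0.

So the dual LP is:
  minimize  9y1 + 6y2 + 17y3
  subject to:
    y1 + 2y3 >= 2
    y2 + 4y3 >= 1
    y1, y2, y3 >= 0

Solving the primal: x* = (8.5, 0).
  primal value c^T x* = 17.
Solving the dual: y* = (0, 0, 1).
  dual value b^T y* = 17.
Strong duality: c^T x* = b^T y*. Confirmed.

17


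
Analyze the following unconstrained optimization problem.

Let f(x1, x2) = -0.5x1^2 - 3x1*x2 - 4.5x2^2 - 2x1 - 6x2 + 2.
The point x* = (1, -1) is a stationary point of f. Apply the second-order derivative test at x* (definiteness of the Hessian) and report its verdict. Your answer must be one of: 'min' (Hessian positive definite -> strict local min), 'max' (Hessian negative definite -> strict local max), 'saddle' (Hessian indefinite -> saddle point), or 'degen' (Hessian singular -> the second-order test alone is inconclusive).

Compute the Hessian H = grad^2 f:
  H = [[-1, -3], [-3, -9]]
Verify stationarity: grad f(x*) = H x* + g = (0, 0).
Eigenvalues of H: -10, 0.
H has a zero eigenvalue (singular; negative semidefinite but not definite), so H is neither positive definite, negative definite, nor indefinite. The second-order test alone is inconclusive -> degen.
(Indeed, f is constant along the null direction of H through x*, so x* is not a strict local extremum.)

degen


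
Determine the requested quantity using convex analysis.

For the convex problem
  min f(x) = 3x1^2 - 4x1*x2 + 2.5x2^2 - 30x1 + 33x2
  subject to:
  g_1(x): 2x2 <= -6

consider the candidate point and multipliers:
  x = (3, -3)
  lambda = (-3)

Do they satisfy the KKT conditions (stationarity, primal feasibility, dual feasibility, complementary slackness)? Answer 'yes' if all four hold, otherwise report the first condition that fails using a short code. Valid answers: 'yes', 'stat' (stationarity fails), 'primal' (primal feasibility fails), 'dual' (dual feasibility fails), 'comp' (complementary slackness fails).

Gradient of f: grad f(x) = Q x + c = (0, 6)
Constraint values g_i(x) = a_i^T x - b_i:
  g_1((3, -3)) = 0
Stationarity residual: grad f(x) + sum_i lambda_i a_i = (0, 0)
  -> stationarity OK
Primal feasibility (all g_i <= 0): OK
Dual feasibility (all lambda_i >= 0): FAILS
Complementary slackness (lambda_i * g_i(x) = 0 for all i): OK

Verdict: the first failing condition is dual_feasibility -> dual.

dual


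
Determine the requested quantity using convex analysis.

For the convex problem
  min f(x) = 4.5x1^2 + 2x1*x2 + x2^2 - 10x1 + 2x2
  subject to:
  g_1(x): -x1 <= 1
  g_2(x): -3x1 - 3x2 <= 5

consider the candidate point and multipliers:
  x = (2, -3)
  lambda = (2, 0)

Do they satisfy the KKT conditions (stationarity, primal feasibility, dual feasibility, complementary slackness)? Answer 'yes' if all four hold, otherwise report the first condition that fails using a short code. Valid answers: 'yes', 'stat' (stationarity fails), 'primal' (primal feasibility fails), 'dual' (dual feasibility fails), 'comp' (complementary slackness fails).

Gradient of f: grad f(x) = Q x + c = (2, 0)
Constraint values g_i(x) = a_i^T x - b_i:
  g_1((2, -3)) = -3
  g_2((2, -3)) = -2
Stationarity residual: grad f(x) + sum_i lambda_i a_i = (0, 0)
  -> stationarity OK
Primal feasibility (all g_i <= 0): OK
Dual feasibility (all lambda_i >= 0): OK
Complementary slackness (lambda_i * g_i(x) = 0 for all i): FAILS

Verdict: the first failing condition is complementary_slackness -> comp.

comp


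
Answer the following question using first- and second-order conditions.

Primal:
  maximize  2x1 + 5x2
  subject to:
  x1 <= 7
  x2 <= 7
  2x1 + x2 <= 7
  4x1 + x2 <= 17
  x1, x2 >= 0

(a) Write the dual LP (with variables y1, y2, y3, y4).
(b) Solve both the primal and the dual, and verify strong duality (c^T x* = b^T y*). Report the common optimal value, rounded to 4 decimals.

The standard primal-dual pair for 'max c^T x s.t. A x <= b, x >= 0' is:
  Dual:  min b^T y  s.t.  A^T y >= c,  y >= 0.

So the dual LP is:
  minimize  7y1 + 7y2 + 7y3 + 17y4
  subject to:
    y1 + 2y3 + 4y4 >= 2
    y2 + y3 + y4 >= 5
    y1, y2, y3, y4 >= 0

Solving the primal: x* = (0, 7).
  primal value c^T x* = 35.
Solving the dual: y* = (0, 4, 1, 0).
  dual value b^T y* = 35.
Strong duality: c^T x* = b^T y*. Confirmed.

35


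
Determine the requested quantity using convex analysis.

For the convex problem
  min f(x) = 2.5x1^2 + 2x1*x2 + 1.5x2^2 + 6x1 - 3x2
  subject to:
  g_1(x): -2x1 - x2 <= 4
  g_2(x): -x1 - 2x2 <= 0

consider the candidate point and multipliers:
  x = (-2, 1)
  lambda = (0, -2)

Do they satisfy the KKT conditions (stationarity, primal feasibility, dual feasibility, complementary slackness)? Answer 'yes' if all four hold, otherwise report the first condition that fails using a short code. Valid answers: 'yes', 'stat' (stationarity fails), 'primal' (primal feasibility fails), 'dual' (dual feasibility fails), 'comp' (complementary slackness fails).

Gradient of f: grad f(x) = Q x + c = (-2, -4)
Constraint values g_i(x) = a_i^T x - b_i:
  g_1((-2, 1)) = -1
  g_2((-2, 1)) = 0
Stationarity residual: grad f(x) + sum_i lambda_i a_i = (0, 0)
  -> stationarity OK
Primal feasibility (all g_i <= 0): OK
Dual feasibility (all lambda_i >= 0): FAILS
Complementary slackness (lambda_i * g_i(x) = 0 for all i): OK

Verdict: the first failing condition is dual_feasibility -> dual.

dual


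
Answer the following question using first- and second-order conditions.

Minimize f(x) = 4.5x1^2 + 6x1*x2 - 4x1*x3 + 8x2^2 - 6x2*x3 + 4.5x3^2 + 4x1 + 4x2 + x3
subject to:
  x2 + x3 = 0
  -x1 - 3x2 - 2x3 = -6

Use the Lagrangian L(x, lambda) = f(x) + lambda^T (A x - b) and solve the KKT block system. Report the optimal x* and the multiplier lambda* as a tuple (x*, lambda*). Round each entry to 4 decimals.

Form the Lagrangian:
  L(x, lambda) = (1/2) x^T Q x + c^T x + lambda^T (A x - b)
Stationarity (grad_x L = 0): Q x + c + A^T lambda = 0.
Primal feasibility: A x = b.

This gives the KKT block system:
  [ Q   A^T ] [ x     ]   [-c ]
  [ A    0  ] [ lambda ] = [ b ]

Solving the linear system:
  x*      = (6.1923, -0.1923, 0.1923)
  lambda* = (136.5, 57.8077)
  f(x*)   = 185.5192

x* = (6.1923, -0.1923, 0.1923), lambda* = (136.5, 57.8077)


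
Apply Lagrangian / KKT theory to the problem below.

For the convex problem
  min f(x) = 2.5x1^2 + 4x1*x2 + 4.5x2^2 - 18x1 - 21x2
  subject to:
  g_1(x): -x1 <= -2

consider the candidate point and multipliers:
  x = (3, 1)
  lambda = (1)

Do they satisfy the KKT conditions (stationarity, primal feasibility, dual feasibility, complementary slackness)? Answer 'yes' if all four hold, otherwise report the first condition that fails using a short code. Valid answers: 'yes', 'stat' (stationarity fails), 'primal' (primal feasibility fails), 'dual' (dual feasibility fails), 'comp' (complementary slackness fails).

Gradient of f: grad f(x) = Q x + c = (1, 0)
Constraint values g_i(x) = a_i^T x - b_i:
  g_1((3, 1)) = -1
Stationarity residual: grad f(x) + sum_i lambda_i a_i = (0, 0)
  -> stationarity OK
Primal feasibility (all g_i <= 0): OK
Dual feasibility (all lambda_i >= 0): OK
Complementary slackness (lambda_i * g_i(x) = 0 for all i): FAILS

Verdict: the first failing condition is complementary_slackness -> comp.

comp


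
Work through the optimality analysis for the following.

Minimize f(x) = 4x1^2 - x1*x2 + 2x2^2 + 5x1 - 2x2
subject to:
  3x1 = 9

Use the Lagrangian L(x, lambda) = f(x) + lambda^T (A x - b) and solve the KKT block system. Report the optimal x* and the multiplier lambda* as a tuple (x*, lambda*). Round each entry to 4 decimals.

Form the Lagrangian:
  L(x, lambda) = (1/2) x^T Q x + c^T x + lambda^T (A x - b)
Stationarity (grad_x L = 0): Q x + c + A^T lambda = 0.
Primal feasibility: A x = b.

This gives the KKT block system:
  [ Q   A^T ] [ x     ]   [-c ]
  [ A    0  ] [ lambda ] = [ b ]

Solving the linear system:
  x*      = (3, 1.25)
  lambda* = (-9.25)
  f(x*)   = 47.875

x* = (3, 1.25), lambda* = (-9.25)


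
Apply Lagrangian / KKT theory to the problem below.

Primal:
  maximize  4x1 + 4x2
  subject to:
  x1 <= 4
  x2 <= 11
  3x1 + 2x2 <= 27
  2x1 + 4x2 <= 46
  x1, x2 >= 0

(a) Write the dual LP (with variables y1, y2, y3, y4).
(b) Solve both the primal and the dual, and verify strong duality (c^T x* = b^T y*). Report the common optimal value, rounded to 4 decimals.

The standard primal-dual pair for 'max c^T x s.t. A x <= b, x >= 0' is:
  Dual:  min b^T y  s.t.  A^T y >= c,  y >= 0.

So the dual LP is:
  minimize  4y1 + 11y2 + 27y3 + 46y4
  subject to:
    y1 + 3y3 + 2y4 >= 4
    y2 + 2y3 + 4y4 >= 4
    y1, y2, y3, y4 >= 0

Solving the primal: x* = (2, 10.5).
  primal value c^T x* = 50.
Solving the dual: y* = (0, 0, 1, 0.5).
  dual value b^T y* = 50.
Strong duality: c^T x* = b^T y*. Confirmed.

50


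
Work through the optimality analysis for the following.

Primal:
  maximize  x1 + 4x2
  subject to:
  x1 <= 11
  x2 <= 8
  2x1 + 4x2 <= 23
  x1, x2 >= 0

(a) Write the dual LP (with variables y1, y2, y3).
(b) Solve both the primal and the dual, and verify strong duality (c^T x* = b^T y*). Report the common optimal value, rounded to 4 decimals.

The standard primal-dual pair for 'max c^T x s.t. A x <= b, x >= 0' is:
  Dual:  min b^T y  s.t.  A^T y >= c,  y >= 0.

So the dual LP is:
  minimize  11y1 + 8y2 + 23y3
  subject to:
    y1 + 2y3 >= 1
    y2 + 4y3 >= 4
    y1, y2, y3 >= 0

Solving the primal: x* = (0, 5.75).
  primal value c^T x* = 23.
Solving the dual: y* = (0, 0, 1).
  dual value b^T y* = 23.
Strong duality: c^T x* = b^T y*. Confirmed.

23


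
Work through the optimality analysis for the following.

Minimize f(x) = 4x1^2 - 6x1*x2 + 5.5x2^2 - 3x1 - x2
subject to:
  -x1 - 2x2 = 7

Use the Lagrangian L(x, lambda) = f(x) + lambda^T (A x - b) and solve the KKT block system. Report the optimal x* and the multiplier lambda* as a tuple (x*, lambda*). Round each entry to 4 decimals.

Form the Lagrangian:
  L(x, lambda) = (1/2) x^T Q x + c^T x + lambda^T (A x - b)
Stationarity (grad_x L = 0): Q x + c + A^T lambda = 0.
Primal feasibility: A x = b.

This gives the KKT block system:
  [ Q   A^T ] [ x     ]   [-c ]
  [ A    0  ] [ lambda ] = [ b ]

Solving the linear system:
  x*      = (-2.2537, -2.3731)
  lambda* = (-6.791)
  f(x*)   = 28.3358

x* = (-2.2537, -2.3731), lambda* = (-6.791)


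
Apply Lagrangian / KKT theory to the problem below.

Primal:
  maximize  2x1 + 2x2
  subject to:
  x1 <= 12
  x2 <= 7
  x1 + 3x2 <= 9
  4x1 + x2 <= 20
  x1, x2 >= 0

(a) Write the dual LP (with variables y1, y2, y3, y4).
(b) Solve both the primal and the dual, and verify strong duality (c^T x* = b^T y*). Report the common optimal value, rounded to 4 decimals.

The standard primal-dual pair for 'max c^T x s.t. A x <= b, x >= 0' is:
  Dual:  min b^T y  s.t.  A^T y >= c,  y >= 0.

So the dual LP is:
  minimize  12y1 + 7y2 + 9y3 + 20y4
  subject to:
    y1 + y3 + 4y4 >= 2
    y2 + 3y3 + y4 >= 2
    y1, y2, y3, y4 >= 0

Solving the primal: x* = (4.6364, 1.4545).
  primal value c^T x* = 12.1818.
Solving the dual: y* = (0, 0, 0.5455, 0.3636).
  dual value b^T y* = 12.1818.
Strong duality: c^T x* = b^T y*. Confirmed.

12.1818


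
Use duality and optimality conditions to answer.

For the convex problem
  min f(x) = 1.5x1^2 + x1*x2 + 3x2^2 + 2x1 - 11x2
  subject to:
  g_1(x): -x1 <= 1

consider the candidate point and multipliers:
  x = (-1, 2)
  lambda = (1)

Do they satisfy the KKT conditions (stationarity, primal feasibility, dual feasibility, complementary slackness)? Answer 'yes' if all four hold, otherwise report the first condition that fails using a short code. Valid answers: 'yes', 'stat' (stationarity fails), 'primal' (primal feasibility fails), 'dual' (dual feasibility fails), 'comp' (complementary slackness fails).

Gradient of f: grad f(x) = Q x + c = (1, 0)
Constraint values g_i(x) = a_i^T x - b_i:
  g_1((-1, 2)) = 0
Stationarity residual: grad f(x) + sum_i lambda_i a_i = (0, 0)
  -> stationarity OK
Primal feasibility (all g_i <= 0): OK
Dual feasibility (all lambda_i >= 0): OK
Complementary slackness (lambda_i * g_i(x) = 0 for all i): OK

Verdict: yes, KKT holds.

yes


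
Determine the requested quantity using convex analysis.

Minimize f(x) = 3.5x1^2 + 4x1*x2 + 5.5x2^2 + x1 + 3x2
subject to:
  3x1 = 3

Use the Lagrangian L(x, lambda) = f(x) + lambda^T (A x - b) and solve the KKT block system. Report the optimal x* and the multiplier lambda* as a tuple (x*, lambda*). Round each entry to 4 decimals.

Form the Lagrangian:
  L(x, lambda) = (1/2) x^T Q x + c^T x + lambda^T (A x - b)
Stationarity (grad_x L = 0): Q x + c + A^T lambda = 0.
Primal feasibility: A x = b.

This gives the KKT block system:
  [ Q   A^T ] [ x     ]   [-c ]
  [ A    0  ] [ lambda ] = [ b ]

Solving the linear system:
  x*      = (1, -0.6364)
  lambda* = (-1.8182)
  f(x*)   = 2.2727

x* = (1, -0.6364), lambda* = (-1.8182)


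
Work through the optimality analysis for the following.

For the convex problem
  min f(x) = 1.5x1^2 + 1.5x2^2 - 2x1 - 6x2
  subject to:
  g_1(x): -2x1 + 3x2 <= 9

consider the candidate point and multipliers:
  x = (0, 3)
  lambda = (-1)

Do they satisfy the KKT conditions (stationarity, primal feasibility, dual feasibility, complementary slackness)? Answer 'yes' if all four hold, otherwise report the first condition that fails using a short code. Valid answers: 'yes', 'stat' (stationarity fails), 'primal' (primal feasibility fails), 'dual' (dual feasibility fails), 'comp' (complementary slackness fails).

Gradient of f: grad f(x) = Q x + c = (-2, 3)
Constraint values g_i(x) = a_i^T x - b_i:
  g_1((0, 3)) = 0
Stationarity residual: grad f(x) + sum_i lambda_i a_i = (0, 0)
  -> stationarity OK
Primal feasibility (all g_i <= 0): OK
Dual feasibility (all lambda_i >= 0): FAILS
Complementary slackness (lambda_i * g_i(x) = 0 for all i): OK

Verdict: the first failing condition is dual_feasibility -> dual.

dual


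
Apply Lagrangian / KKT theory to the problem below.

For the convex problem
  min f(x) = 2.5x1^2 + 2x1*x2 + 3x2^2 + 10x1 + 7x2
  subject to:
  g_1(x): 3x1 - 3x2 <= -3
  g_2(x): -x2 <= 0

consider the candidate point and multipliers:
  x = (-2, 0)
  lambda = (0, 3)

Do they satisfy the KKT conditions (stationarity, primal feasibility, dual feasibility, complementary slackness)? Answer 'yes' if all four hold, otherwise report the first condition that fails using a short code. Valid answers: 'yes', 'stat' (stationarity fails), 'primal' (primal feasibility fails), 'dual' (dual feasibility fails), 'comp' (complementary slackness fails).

Gradient of f: grad f(x) = Q x + c = (0, 3)
Constraint values g_i(x) = a_i^T x - b_i:
  g_1((-2, 0)) = -3
  g_2((-2, 0)) = 0
Stationarity residual: grad f(x) + sum_i lambda_i a_i = (0, 0)
  -> stationarity OK
Primal feasibility (all g_i <= 0): OK
Dual feasibility (all lambda_i >= 0): OK
Complementary slackness (lambda_i * g_i(x) = 0 for all i): OK

Verdict: yes, KKT holds.

yes


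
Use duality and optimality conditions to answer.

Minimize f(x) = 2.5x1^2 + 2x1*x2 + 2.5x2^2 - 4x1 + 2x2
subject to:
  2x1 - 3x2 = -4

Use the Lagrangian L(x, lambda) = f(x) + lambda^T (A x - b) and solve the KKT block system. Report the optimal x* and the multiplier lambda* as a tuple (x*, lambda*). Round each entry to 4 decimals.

Form the Lagrangian:
  L(x, lambda) = (1/2) x^T Q x + c^T x + lambda^T (A x - b)
Stationarity (grad_x L = 0): Q x + c + A^T lambda = 0.
Primal feasibility: A x = b.

This gives the KKT block system:
  [ Q   A^T ] [ x     ]   [-c ]
  [ A    0  ] [ lambda ] = [ b ]

Solving the linear system:
  x*      = (-0.4494, 1.0337)
  lambda* = (2.0899)
  f(x*)   = 6.1124

x* = (-0.4494, 1.0337), lambda* = (2.0899)


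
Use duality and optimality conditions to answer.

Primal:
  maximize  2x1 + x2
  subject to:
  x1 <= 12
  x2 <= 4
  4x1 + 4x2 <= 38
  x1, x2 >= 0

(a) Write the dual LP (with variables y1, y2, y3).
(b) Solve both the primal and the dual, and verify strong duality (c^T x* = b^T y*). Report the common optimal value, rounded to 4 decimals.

The standard primal-dual pair for 'max c^T x s.t. A x <= b, x >= 0' is:
  Dual:  min b^T y  s.t.  A^T y >= c,  y >= 0.

So the dual LP is:
  minimize  12y1 + 4y2 + 38y3
  subject to:
    y1 + 4y3 >= 2
    y2 + 4y3 >= 1
    y1, y2, y3 >= 0

Solving the primal: x* = (9.5, 0).
  primal value c^T x* = 19.
Solving the dual: y* = (0, 0, 0.5).
  dual value b^T y* = 19.
Strong duality: c^T x* = b^T y*. Confirmed.

19
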